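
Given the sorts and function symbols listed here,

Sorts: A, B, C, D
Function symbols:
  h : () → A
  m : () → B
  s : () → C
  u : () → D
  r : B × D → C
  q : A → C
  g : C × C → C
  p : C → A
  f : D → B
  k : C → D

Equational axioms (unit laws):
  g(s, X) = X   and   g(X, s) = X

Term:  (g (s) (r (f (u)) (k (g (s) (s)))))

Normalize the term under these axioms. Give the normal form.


normal form = (r (f (u)) (k (s)))

1. (g (s) (r (f (u)) (k (g (s) (s)))))  →  (r (f (u)) (k (g (s) (s))))
2. (r (f (u)) (k (g (s) (s))))  →  (r (f (u)) (k (s)))


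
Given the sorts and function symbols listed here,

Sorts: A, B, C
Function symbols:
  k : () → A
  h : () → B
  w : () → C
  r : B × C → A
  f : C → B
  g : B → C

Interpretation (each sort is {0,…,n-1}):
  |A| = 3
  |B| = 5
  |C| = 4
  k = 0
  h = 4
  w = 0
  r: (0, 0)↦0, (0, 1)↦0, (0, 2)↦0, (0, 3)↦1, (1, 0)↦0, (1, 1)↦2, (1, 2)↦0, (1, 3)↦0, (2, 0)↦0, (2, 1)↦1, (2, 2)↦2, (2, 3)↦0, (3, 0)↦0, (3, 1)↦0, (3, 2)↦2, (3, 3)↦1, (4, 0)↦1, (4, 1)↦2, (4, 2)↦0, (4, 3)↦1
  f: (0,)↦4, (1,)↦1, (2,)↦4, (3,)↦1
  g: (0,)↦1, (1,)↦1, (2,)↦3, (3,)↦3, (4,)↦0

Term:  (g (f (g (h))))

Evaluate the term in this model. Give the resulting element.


  h = 4
  (g (h)) = g(4,) = 0
  (f (g (h))) = f(0,) = 4
  (g (f (g (h)))) = g(4,) = 0

value = 0


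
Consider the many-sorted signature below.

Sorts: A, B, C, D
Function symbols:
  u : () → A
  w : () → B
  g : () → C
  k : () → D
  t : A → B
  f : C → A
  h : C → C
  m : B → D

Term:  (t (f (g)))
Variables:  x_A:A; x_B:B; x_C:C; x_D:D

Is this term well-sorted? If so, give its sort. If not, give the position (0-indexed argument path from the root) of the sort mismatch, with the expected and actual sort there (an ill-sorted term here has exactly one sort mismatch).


well-sorted; sort = B

    (g) : C
  (f (g)) : A
(t (f (g))) : B


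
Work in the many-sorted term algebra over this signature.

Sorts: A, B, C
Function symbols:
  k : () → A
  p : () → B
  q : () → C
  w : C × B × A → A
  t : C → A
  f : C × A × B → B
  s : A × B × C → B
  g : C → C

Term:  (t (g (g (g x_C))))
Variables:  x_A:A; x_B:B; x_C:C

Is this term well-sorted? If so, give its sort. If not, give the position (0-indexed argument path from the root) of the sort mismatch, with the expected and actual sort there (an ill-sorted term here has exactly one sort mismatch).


        x_C : C
      (g x_C) : C
    (g (g x_C)) : C
  (g (g (g x_C))) : C
(t (g (g (g x_C)))) : A

well-sorted; sort = A


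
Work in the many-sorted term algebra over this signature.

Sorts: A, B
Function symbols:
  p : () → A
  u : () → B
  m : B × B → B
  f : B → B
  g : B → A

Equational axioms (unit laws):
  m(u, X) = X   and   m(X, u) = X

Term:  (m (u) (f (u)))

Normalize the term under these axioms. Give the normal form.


normal form = (f (u))

1. (m (u) (f (u)))  →  (f (u))


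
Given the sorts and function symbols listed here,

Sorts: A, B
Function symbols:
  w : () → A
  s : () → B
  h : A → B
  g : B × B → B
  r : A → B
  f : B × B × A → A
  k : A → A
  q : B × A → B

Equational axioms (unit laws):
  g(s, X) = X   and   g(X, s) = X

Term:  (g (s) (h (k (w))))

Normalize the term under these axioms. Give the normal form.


normal form = (h (k (w)))

1. (g (s) (h (k (w))))  →  (h (k (w)))


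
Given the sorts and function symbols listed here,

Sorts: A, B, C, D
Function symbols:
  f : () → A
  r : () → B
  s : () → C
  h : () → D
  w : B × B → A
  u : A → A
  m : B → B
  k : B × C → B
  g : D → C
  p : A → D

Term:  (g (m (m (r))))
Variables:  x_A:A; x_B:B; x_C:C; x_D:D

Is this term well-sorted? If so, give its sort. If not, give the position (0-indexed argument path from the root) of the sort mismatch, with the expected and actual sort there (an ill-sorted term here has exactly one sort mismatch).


      (r) : B
    (m (r)) : B
  (m (m (r))) : B
(g (m (m (r)))) : ✗ arg 0 at [0] has sort B, expected D

ill-sorted at position [0]: expected D, got B


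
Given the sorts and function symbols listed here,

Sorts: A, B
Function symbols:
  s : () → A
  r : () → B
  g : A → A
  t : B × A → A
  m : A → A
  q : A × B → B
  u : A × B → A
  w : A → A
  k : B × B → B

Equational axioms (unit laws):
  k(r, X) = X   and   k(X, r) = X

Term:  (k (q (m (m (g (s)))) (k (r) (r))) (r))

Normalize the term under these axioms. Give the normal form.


normal form = (q (m (m (g (s)))) (r))

1. (k (q (m (m (g (s)))) (k (r) (r))) (r))  →  (q (m (m (g (s)))) (k (r) (r)))
2. (q (m (m (g (s)))) (k (r) (r)))  →  (q (m (m (g (s)))) (r))


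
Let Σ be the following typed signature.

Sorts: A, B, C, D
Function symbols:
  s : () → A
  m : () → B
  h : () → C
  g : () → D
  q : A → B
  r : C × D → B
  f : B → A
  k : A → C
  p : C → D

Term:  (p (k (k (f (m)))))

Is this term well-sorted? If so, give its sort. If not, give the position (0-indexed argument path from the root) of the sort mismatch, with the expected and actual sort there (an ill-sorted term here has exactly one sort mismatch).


ill-sorted at position [0, 0]: expected A, got C

        (m) : B
      (f (m)) : A
    (k (f (m))) : C
  (k (k (f (m)))) : ✗ arg 0 at [0, 0] has sort C, expected A


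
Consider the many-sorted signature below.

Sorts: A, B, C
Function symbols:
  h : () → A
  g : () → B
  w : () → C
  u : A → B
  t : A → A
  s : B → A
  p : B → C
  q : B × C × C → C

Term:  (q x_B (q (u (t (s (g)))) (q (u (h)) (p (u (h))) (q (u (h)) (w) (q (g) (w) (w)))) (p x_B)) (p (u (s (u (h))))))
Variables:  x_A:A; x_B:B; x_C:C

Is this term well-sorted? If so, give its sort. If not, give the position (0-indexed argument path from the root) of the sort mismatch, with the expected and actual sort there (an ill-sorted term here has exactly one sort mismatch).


  x_B : B
          (g) : B
        (s (g)) : A
      (t (s (g))) : A
    (u (t (s (g)))) : B
        (h) : A
      (u (h)) : B
          (h) : A
        (u (h)) : B
      (p (u (h))) : C
          (h) : A
        (u (h)) : B
        (w) : C
          (g) : B
          (w) : C
          (w) : C
        (q (g) (w) (w)) : C
      (q (u (h)) (w) (q (g) (w) (w))) : C
    (q (u (h)) (p (u (h))) (q (u (h)) (w) (q (g) (w) (w)))) : C
      x_B : B
    (p x_B) : C
  (q (u (t (s (g)))) (q (u (h)) (p (u (h))) (q (u (h)) (w) (q (g) (w) (w)))) (p x_B)) : C
          (h) : A
        (u (h)) : B
      (s (u (h))) : A
    (u (s (u (h)))) : B
  (p (u (s (u (h))))) : C
(q x_B (q (u (t (s (g)))) (q (u (h)) (p (u (h))) (q (u (h)) (w) (q (g) (w) (w)))) (p x_B)) (p (u (s (u (h)))))) : C

well-sorted; sort = C


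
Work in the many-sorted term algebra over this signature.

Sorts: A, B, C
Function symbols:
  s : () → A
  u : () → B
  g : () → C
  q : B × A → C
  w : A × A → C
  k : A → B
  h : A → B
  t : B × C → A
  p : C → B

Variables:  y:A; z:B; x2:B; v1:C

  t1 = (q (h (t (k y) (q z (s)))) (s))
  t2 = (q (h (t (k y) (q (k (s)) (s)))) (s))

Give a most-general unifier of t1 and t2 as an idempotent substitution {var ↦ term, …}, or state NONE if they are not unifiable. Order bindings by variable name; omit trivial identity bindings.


{z ↦ (k (s))}


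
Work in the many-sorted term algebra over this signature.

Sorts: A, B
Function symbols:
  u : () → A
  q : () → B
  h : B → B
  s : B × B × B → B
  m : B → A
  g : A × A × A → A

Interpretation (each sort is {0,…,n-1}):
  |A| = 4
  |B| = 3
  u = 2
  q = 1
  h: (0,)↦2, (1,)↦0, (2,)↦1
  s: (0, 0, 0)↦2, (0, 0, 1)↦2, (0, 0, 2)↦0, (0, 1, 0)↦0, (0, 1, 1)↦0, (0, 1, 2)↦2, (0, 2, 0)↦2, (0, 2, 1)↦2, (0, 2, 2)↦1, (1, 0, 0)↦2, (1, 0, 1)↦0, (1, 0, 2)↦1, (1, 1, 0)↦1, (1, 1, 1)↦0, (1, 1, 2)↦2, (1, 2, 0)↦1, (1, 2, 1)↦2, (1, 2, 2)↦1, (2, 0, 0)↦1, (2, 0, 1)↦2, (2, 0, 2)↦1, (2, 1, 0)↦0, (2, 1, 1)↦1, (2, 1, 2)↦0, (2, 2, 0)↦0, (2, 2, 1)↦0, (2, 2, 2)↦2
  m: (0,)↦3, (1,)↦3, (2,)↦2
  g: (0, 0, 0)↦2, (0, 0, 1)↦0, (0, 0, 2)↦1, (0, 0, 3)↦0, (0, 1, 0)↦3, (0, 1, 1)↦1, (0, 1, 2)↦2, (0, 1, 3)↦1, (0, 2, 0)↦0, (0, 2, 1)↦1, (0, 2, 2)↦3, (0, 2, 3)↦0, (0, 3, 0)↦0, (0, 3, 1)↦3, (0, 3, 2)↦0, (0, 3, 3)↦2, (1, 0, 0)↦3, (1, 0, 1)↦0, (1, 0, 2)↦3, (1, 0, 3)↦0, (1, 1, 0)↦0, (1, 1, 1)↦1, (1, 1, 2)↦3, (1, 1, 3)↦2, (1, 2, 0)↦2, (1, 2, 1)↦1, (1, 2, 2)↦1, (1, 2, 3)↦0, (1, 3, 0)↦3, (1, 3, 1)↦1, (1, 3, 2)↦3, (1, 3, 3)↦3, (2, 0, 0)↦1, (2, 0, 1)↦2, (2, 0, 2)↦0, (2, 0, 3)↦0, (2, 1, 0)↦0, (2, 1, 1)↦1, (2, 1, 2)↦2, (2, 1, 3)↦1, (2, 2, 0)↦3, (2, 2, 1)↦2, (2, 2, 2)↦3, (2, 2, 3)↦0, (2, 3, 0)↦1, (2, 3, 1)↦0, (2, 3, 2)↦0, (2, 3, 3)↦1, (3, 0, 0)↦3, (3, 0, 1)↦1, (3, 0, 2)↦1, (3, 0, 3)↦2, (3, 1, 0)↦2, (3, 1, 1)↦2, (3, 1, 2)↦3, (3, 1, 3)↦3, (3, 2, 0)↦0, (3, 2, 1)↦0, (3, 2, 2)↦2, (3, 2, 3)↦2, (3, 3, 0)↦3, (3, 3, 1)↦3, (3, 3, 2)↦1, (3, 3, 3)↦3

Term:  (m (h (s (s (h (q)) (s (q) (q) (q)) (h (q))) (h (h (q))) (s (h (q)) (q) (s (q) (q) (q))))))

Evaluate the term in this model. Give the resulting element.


value = 2

  q = 1
  (h (q)) = h(1,) = 0
  q = 1
  q = 1
  q = 1
  (s (q) (q) (q)) = s(1, 1, 1) = 0
  q = 1
  (h (q)) = h(1,) = 0
  (s (h (q)) (s (q) (q) (q)) (h (q))) = s(0, 0, 0) = 2
  q = 1
  (h (q)) = h(1,) = 0
  (h (h (q))) = h(0,) = 2
  q = 1
  (h (q)) = h(1,) = 0
  q = 1
  q = 1
  q = 1
  q = 1
  (s (q) (q) (q)) = s(1, 1, 1) = 0
  (s (h (q)) (q) (s (q) (q) (q))) = s(0, 1, 0) = 0
  (s (s (h (q)) (s (q) (q) (q)) (h (q))) (h (h (q))) (s (h (q)) (q) (s (q) (q) (q)))) = s(2, 2, 0) = 0
  (h (s (s (h (q)) (s (q) (q) (q)) (h (q))) (h (h (q))) (s (h (q)) (q) (s (q) (q) (q))))) = h(0,) = 2
  (m (h (s (s (h (q)) (s (q) (q) (q)) (h (q))) (h (h (q))) (s (h (q)) (q) (s (q) (q) (q)))))) = m(2,) = 2


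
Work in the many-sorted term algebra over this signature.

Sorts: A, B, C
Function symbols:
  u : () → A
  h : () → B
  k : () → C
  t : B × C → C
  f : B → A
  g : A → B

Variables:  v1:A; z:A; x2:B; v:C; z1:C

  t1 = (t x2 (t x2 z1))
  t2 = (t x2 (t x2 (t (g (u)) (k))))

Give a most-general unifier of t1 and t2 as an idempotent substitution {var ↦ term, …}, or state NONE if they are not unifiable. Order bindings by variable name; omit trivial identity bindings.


{z1 ↦ (t (g (u)) (k))}


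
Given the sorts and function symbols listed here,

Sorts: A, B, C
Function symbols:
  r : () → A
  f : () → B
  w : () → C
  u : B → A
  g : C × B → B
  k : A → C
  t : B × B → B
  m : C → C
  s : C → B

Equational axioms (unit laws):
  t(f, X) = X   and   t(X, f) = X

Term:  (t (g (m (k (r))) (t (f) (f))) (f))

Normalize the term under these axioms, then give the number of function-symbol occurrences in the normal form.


size = 5

1. (t (g (m (k (r))) (t (f) (f))) (f))  →  (g (m (k (r))) (t (f) (f)))
2. (g (m (k (r))) (t (f) (f)))  →  (g (m (k (r))) (f))
normal form: (g (m (k (r))) (f))


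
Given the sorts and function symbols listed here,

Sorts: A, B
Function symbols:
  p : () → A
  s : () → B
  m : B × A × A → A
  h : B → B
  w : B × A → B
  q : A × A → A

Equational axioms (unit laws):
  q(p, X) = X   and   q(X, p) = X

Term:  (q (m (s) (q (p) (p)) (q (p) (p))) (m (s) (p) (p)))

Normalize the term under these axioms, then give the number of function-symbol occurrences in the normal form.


size = 9

1. (q (m (s) (q (p) (p)) (q (p) (p))) (m (s) (p) (p)))  →  (q (m (s) (p) (q (p) (p))) (m (s) (p) (p)))
2. (q (m (s) (p) (q (p) (p))) (m (s) (p) (p)))  →  (q (m (s) (p) (p)) (m (s) (p) (p)))
normal form: (q (m (s) (p) (p)) (m (s) (p) (p)))


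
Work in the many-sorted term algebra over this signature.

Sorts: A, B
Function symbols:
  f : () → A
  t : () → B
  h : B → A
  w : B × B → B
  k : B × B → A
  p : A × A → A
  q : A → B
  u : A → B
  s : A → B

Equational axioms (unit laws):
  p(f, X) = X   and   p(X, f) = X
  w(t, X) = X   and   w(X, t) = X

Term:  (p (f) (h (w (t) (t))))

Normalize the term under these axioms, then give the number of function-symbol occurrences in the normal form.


size = 2

1. (p (f) (h (w (t) (t))))  →  (h (w (t) (t)))
2. (h (w (t) (t)))  →  (h (t))
normal form: (h (t))


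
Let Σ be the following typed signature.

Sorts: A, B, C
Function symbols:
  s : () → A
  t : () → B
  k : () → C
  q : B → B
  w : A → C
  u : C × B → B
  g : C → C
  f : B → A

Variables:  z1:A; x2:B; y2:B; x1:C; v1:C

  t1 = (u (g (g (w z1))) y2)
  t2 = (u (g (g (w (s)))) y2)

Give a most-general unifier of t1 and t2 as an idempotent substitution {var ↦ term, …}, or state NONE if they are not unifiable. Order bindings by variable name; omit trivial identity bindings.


{z1 ↦ (s)}


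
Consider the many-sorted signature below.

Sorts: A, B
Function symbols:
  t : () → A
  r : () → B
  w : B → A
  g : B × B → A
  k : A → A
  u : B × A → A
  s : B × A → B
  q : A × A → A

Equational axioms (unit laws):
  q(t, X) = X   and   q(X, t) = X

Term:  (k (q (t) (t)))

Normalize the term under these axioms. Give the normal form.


normal form = (k (t))

1. (k (q (t) (t)))  →  (k (t))


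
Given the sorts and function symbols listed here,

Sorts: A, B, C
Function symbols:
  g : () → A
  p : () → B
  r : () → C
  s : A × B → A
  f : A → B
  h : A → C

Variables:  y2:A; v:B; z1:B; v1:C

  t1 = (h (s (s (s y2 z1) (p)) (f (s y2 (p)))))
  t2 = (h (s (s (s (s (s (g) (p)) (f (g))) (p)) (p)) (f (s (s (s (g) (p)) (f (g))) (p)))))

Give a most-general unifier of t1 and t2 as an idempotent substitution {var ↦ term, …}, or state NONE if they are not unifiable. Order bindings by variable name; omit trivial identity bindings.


{y2 ↦ (s (s (g) (p)) (f (g))), z1 ↦ (p)}


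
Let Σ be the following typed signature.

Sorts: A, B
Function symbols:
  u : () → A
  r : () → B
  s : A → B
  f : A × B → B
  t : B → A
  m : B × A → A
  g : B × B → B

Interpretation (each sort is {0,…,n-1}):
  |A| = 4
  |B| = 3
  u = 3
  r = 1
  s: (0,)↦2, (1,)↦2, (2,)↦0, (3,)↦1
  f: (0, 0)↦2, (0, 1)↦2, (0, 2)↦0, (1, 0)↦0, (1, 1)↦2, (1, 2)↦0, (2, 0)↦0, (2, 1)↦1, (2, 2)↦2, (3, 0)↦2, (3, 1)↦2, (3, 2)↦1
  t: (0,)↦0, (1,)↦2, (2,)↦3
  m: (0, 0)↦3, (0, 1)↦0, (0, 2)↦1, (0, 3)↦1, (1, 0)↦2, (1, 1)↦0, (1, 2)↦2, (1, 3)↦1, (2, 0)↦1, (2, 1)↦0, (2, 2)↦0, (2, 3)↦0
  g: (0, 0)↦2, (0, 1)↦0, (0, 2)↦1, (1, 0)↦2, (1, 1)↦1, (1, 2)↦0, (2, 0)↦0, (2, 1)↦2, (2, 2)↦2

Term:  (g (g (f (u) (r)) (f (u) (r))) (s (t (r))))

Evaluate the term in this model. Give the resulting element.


value = 0

  u = 3
  r = 1
  (f (u) (r)) = f(3, 1) = 2
  u = 3
  r = 1
  (f (u) (r)) = f(3, 1) = 2
  (g (f (u) (r)) (f (u) (r))) = g(2, 2) = 2
  r = 1
  (t (r)) = t(1,) = 2
  (s (t (r))) = s(2,) = 0
  (g (g (f (u) (r)) (f (u) (r))) (s (t (r)))) = g(2, 0) = 0


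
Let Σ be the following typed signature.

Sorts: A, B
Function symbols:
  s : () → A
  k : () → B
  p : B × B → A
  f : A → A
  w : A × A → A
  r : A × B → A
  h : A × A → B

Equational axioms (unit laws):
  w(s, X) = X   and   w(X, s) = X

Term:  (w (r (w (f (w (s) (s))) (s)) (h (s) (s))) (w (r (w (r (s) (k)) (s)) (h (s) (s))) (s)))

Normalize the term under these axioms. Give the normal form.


1. (w (r (w (f (w (s) (s))) (s)) (h (s) (s))) (w (r (w (r (s) (k)) (s)) (h (s) (s))) (s)))  →  (w (r (f (w (s) (s))) (h (s) (s))) (w (r (w (r (s) (k)) (s)) (h (s) (s))) (s)))
2. (w (r (f (w (s) (s))) (h (s) (s))) (w (r (w (r (s) (k)) (s)) (h (s) (s))) (s)))  →  (w (r (f (s)) (h (s) (s))) (w (r (w (r (s) (k)) (s)) (h (s) (s))) (s)))
3. (w (r (f (s)) (h (s) (s))) (w (r (w (r (s) (k)) (s)) (h (s) (s))) (s)))  →  (w (r (f (s)) (h (s) (s))) (r (w (r (s) (k)) (s)) (h (s) (s))))
4. (w (r (f (s)) (h (s) (s))) (r (w (r (s) (k)) (s)) (h (s) (s))))  →  (w (r (f (s)) (h (s) (s))) (r (r (s) (k)) (h (s) (s))))

normal form = (w (r (f (s)) (h (s) (s))) (r (r (s) (k)) (h (s) (s))))


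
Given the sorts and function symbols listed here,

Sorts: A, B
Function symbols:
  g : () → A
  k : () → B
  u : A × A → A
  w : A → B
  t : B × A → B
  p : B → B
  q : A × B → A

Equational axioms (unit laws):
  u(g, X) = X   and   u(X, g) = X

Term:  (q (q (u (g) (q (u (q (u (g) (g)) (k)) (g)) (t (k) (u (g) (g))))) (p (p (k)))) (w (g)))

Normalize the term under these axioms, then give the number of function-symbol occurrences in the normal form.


size = 14

1. (q (q (u (g) (q (u (q (u (g) (g)) (k)) (g)) (t (k) (u (g) (g))))) (p (p (k)))) (w (g)))  →  (q (q (q (u (q (u (g) (g)) (k)) (g)) (t (k) (u (g) (g)))) (p (p (k)))) (w (g)))
2. (q (q (q (u (q (u (g) (g)) (k)) (g)) (t (k) (u (g) (g)))) (p (p (k)))) (w (g)))  →  (q (q (q (q (u (g) (g)) (k)) (t (k) (u (g) (g)))) (p (p (k)))) (w (g)))
3. (q (q (q (q (u (g) (g)) (k)) (t (k) (u (g) (g)))) (p (p (k)))) (w (g)))  →  (q (q (q (q (g) (k)) (t (k) (u (g) (g)))) (p (p (k)))) (w (g)))
4. (q (q (q (q (g) (k)) (t (k) (u (g) (g)))) (p (p (k)))) (w (g)))  →  (q (q (q (q (g) (k)) (t (k) (g))) (p (p (k)))) (w (g)))
normal form: (q (q (q (q (g) (k)) (t (k) (g))) (p (p (k)))) (w (g)))


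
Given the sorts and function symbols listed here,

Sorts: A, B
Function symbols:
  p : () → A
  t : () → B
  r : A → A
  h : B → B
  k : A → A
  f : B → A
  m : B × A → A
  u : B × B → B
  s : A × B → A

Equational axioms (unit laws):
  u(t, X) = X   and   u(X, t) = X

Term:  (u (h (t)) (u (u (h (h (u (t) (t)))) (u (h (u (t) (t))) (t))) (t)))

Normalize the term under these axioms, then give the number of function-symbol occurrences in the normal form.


size = 9

1. (u (h (t)) (u (u (h (h (u (t) (t)))) (u (h (u (t) (t))) (t))) (t)))  →  (u (h (t)) (u (h (h (u (t) (t)))) (u (h (u (t) (t))) (t))))
2. (u (h (t)) (u (h (h (u (t) (t)))) (u (h (u (t) (t))) (t))))  →  (u (h (t)) (u (h (h (t))) (u (h (u (t) (t))) (t))))
3. (u (h (t)) (u (h (h (t))) (u (h (u (t) (t))) (t))))  →  (u (h (t)) (u (h (h (t))) (h (u (t) (t)))))
4. (u (h (t)) (u (h (h (t))) (h (u (t) (t)))))  →  (u (h (t)) (u (h (h (t))) (h (t))))
normal form: (u (h (t)) (u (h (h (t))) (h (t))))


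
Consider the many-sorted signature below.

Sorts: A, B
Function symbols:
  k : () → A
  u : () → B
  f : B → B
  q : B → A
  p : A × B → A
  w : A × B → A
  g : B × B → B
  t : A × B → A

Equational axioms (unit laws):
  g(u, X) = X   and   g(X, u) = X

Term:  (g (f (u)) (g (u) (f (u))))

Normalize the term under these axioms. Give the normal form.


1. (g (f (u)) (g (u) (f (u))))  →  (g (f (u)) (f (u)))

normal form = (g (f (u)) (f (u)))


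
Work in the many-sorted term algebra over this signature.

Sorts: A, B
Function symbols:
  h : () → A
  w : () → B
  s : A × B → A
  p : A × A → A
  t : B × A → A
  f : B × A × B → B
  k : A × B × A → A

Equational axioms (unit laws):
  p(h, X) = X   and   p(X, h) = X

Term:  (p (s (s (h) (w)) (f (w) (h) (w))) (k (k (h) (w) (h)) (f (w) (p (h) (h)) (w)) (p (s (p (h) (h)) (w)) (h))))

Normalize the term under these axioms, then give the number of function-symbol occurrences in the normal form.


size = 21

1. (p (s (s (h) (w)) (f (w) (h) (w))) (k (k (h) (w) (h)) (f (w) (p (h) (h)) (w)) (p (s (p (h) (h)) (w)) (h))))  →  (p (s (s (h) (w)) (f (w) (h) (w))) (k (k (h) (w) (h)) (f (w) (h) (w)) (p (s (p (h) (h)) (w)) (h))))
2. (p (s (s (h) (w)) (f (w) (h) (w))) (k (k (h) (w) (h)) (f (w) (h) (w)) (p (s (p (h) (h)) (w)) (h))))  →  (p (s (s (h) (w)) (f (w) (h) (w))) (k (k (h) (w) (h)) (f (w) (h) (w)) (s (p (h) (h)) (w))))
3. (p (s (s (h) (w)) (f (w) (h) (w))) (k (k (h) (w) (h)) (f (w) (h) (w)) (s (p (h) (h)) (w))))  →  (p (s (s (h) (w)) (f (w) (h) (w))) (k (k (h) (w) (h)) (f (w) (h) (w)) (s (h) (w))))
normal form: (p (s (s (h) (w)) (f (w) (h) (w))) (k (k (h) (w) (h)) (f (w) (h) (w)) (s (h) (w))))


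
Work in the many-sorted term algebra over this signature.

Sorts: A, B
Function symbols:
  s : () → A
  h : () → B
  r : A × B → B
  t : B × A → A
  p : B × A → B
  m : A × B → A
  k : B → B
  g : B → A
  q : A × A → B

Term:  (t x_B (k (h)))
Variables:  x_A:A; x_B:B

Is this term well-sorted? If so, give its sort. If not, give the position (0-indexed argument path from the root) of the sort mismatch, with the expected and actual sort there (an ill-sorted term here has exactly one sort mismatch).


  x_B : B
    (h) : B
  (k (h)) : B
(t x_B (k (h))) : ✗ arg 1 at [1] has sort B, expected A

ill-sorted at position [1]: expected A, got B


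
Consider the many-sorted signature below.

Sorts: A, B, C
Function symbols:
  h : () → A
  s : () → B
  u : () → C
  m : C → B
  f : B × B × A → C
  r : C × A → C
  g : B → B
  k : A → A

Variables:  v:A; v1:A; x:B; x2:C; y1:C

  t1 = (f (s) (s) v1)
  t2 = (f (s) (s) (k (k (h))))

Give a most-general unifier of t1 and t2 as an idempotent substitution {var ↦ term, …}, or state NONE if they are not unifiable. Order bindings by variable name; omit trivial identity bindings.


{v1 ↦ (k (k (h)))}


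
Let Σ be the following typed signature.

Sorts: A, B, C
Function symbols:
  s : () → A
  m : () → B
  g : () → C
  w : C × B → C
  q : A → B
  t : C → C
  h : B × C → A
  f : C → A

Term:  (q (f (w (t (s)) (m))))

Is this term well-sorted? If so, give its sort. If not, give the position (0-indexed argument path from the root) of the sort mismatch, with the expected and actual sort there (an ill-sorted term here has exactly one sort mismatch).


ill-sorted at position [0, 0, 0, 0]: expected C, got A

        (s) : A
      (t (s)) : ✗ arg 0 at [0, 0, 0, 0] has sort A, expected C
      (m) : B


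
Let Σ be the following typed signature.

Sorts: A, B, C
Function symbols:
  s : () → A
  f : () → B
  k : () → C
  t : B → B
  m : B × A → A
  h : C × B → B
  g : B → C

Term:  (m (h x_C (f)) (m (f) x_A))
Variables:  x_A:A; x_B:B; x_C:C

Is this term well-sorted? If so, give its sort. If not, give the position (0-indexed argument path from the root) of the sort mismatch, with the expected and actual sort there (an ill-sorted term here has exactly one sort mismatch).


    x_C : C
    (f) : B
  (h x_C (f)) : B
    (f) : B
    x_A : A
  (m (f) x_A) : A
(m (h x_C (f)) (m (f) x_A)) : A

well-sorted; sort = A


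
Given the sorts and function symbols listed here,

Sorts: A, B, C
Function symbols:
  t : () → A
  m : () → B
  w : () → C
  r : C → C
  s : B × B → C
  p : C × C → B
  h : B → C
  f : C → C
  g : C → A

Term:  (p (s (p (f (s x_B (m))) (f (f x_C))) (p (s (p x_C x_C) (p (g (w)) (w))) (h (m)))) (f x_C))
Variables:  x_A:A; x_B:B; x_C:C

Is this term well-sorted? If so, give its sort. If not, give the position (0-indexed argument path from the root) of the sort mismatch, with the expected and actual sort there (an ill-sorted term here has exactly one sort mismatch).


          x_B : B
          (m) : B
        (s x_B (m)) : C
      (f (s x_B (m))) : C
          x_C : C
        (f x_C) : C
      (f (f x_C)) : C
    (p (f (s x_B (m))) (f (f x_C))) : B
          x_C : C
          x_C : C
        (p x_C x_C) : B
            (w) : C
          (g (w)) : A
          (w) : C
        (p (g (w)) (w)) : ✗ arg 0 at [0, 1, 0, 1, 0] has sort A, expected C
        (m) : B
      (h (m)) : C
    x_C : C
  (f x_C) : C

ill-sorted at position [0, 1, 0, 1, 0]: expected C, got A


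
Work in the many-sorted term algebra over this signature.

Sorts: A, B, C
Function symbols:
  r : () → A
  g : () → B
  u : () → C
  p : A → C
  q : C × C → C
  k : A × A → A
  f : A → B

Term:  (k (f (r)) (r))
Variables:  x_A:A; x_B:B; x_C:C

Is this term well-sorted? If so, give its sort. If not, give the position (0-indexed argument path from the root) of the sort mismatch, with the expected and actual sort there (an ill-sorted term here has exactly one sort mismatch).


    (r) : A
  (f (r)) : B
  (r) : A
(k (f (r)) (r)) : ✗ arg 0 at [0] has sort B, expected A

ill-sorted at position [0]: expected A, got B


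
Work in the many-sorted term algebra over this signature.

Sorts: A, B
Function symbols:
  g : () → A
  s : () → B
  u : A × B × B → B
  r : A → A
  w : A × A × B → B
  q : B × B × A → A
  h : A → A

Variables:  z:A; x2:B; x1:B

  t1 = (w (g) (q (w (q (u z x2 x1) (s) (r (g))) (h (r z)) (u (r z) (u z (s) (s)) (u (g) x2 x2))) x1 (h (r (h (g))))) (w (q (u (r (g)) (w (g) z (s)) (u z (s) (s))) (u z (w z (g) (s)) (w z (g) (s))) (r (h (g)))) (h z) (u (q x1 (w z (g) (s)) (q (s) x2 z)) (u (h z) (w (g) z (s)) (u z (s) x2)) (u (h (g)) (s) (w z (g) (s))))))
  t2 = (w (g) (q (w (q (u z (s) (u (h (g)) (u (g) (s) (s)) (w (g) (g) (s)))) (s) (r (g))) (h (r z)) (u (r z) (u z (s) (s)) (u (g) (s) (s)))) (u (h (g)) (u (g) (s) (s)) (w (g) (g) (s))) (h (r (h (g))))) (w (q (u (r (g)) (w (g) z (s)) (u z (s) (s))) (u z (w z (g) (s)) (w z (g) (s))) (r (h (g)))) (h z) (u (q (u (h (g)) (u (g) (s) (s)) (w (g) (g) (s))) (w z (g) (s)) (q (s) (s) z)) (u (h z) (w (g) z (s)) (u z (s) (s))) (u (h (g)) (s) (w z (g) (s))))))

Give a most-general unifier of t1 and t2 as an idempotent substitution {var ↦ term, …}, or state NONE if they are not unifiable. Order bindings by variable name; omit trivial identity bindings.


{x1 ↦ (u (h (g)) (u (g) (s) (s)) (w (g) (g) (s))), x2 ↦ (s)}


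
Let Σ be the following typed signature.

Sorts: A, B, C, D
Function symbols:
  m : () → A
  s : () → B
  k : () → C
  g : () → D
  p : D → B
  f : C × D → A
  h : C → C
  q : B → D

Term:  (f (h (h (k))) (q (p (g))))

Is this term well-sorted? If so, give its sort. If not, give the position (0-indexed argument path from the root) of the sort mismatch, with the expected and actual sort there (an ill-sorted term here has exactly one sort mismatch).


      (k) : C
    (h (k)) : C
  (h (h (k))) : C
      (g) : D
    (p (g)) : B
  (q (p (g))) : D
(f (h (h (k))) (q (p (g)))) : A

well-sorted; sort = A


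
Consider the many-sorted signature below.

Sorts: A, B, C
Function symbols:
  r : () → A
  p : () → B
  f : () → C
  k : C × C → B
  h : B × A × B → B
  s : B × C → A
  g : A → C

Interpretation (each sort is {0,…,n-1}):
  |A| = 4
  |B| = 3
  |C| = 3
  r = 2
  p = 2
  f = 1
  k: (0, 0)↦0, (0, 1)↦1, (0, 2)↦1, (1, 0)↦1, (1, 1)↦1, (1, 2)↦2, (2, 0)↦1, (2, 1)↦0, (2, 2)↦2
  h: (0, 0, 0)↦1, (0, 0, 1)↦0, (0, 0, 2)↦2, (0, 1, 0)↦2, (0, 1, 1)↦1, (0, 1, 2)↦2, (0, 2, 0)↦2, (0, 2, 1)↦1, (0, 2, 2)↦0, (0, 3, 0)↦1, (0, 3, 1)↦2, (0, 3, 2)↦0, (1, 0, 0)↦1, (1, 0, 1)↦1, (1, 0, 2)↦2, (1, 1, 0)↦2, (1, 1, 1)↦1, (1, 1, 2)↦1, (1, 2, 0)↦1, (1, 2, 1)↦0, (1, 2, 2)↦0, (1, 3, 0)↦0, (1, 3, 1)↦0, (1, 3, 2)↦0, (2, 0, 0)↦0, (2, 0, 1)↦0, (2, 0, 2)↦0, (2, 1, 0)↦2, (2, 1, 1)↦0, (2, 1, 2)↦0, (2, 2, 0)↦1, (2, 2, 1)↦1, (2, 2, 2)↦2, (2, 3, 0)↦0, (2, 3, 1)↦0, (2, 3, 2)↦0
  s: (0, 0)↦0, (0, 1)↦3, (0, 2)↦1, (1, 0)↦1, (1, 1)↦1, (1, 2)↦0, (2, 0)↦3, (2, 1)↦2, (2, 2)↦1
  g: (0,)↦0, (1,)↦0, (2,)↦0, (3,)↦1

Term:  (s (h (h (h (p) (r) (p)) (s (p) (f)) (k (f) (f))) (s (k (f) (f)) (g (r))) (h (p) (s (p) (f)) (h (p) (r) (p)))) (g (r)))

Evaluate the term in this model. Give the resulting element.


value = 1

  p = 2
  r = 2
  p = 2
  (h (p) (r) (p)) = h(2, 2, 2) = 2
  p = 2
  f = 1
  (s (p) (f)) = s(2, 1) = 2
  f = 1
  f = 1
  (k (f) (f)) = k(1, 1) = 1
  (h (h (p) (r) (p)) (s (p) (f)) (k (f) (f))) = h(2, 2, 1) = 1
  f = 1
  f = 1
  (k (f) (f)) = k(1, 1) = 1
  r = 2
  (g (r)) = g(2,) = 0
  (s (k (f) (f)) (g (r))) = s(1, 0) = 1
  p = 2
  p = 2
  f = 1
  (s (p) (f)) = s(2, 1) = 2
  p = 2
  r = 2
  p = 2
  (h (p) (r) (p)) = h(2, 2, 2) = 2
  (h (p) (s (p) (f)) (h (p) (r) (p))) = h(2, 2, 2) = 2
  (h (h (h (p) (r) (p)) (s (p) (f)) (k (f) (f))) (s (k (f) (f)) (g (r))) (h (p) (s (p) (f)) (h (p) (r) (p)))) = h(1, 1, 2) = 1
  r = 2
  (g (r)) = g(2,) = 0
  (s (h (h (h (p) (r) (p)) (s (p) (f)) (k (f) (f))) (s (k (f) (f)) (g (r))) (h (p) (s (p) (f)) (h (p) (r) (p)))) (g (r))) = s(1, 0) = 1


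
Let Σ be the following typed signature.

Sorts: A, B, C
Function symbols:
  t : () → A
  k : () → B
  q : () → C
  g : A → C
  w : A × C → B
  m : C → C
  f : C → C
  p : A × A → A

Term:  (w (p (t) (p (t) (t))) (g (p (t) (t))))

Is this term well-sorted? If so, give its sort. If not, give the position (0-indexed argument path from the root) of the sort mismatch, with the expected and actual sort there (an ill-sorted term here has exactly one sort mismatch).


    (t) : A
      (t) : A
      (t) : A
    (p (t) (t)) : A
  (p (t) (p (t) (t))) : A
      (t) : A
      (t) : A
    (p (t) (t)) : A
  (g (p (t) (t))) : C
(w (p (t) (p (t) (t))) (g (p (t) (t)))) : B

well-sorted; sort = B


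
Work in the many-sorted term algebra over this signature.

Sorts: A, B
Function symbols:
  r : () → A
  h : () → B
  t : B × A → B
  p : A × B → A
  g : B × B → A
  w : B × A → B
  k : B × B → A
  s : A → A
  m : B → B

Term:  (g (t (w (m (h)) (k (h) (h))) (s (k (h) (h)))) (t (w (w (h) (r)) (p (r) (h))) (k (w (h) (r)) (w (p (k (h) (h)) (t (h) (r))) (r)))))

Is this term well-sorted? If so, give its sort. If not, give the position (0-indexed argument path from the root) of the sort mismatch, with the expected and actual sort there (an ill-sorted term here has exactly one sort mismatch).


ill-sorted at position [1, 1, 1, 0]: expected B, got A

        (h) : B
      (m (h)) : B
        (h) : B
        (h) : B
      (k (h) (h)) : A
    (w (m (h)) (k (h) (h))) : B
        (h) : B
        (h) : B
      (k (h) (h)) : A
    (s (k (h) (h))) : A
  (t (w (m (h)) (k (h) (h))) (s (k (h) (h)))) : B
        (h) : B
        (r) : A
      (w (h) (r)) : B
        (r) : A
        (h) : B
      (p (r) (h)) : A
    (w (w (h) (r)) (p (r) (h))) : B
        (h) : B
        (r) : A
      (w (h) (r)) : B
            (h) : B
            (h) : B
          (k (h) (h)) : A
            (h) : B
            (r) : A
          (t (h) (r)) : B
        (p (k (h) (h)) (t (h) (r))) : A
        (r) : A
      (w (p (k (h) (h)) (t (h) (r))) (r)) : ✗ arg 0 at [1, 1, 1, 0] has sort A, expected B


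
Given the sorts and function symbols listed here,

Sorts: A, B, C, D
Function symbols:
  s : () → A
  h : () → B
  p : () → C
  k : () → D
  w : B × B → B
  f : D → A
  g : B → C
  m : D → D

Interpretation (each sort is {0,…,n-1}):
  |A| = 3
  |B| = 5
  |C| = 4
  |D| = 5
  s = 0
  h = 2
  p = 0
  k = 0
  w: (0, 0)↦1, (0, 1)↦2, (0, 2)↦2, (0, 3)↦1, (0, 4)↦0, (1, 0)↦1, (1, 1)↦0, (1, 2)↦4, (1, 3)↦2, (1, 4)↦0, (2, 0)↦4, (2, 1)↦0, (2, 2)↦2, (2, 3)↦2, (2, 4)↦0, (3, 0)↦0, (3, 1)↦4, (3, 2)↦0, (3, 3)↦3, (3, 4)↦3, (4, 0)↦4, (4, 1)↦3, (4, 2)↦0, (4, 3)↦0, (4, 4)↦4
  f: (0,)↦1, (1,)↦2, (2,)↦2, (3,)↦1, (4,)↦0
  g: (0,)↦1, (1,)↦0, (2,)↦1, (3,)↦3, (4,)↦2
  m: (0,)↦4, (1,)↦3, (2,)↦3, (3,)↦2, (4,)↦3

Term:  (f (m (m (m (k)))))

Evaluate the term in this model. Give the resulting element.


  k = 0
  (m (k)) = m(0,) = 4
  (m (m (k))) = m(4,) = 3
  (m (m (m (k)))) = m(3,) = 2
  (f (m (m (m (k))))) = f(2,) = 2

value = 2


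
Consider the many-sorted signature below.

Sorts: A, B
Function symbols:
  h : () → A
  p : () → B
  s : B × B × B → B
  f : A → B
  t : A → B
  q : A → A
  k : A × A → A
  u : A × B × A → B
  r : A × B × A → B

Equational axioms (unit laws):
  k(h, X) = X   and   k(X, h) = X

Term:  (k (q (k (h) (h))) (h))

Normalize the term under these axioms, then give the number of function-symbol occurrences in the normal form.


1. (k (q (k (h) (h))) (h))  →  (q (k (h) (h)))
2. (q (k (h) (h)))  →  (q (h))
normal form: (q (h))

size = 2


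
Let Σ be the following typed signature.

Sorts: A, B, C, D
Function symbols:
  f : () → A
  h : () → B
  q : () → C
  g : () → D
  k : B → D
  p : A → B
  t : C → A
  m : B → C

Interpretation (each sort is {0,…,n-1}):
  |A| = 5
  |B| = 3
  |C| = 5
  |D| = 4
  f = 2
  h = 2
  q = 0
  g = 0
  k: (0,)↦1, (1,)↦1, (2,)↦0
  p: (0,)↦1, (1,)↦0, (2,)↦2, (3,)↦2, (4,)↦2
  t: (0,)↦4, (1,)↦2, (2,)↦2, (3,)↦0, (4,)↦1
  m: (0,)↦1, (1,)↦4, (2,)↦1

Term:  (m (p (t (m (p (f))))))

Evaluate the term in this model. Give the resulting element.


value = 1

  f = 2
  (p (f)) = p(2,) = 2
  (m (p (f))) = m(2,) = 1
  (t (m (p (f)))) = t(1,) = 2
  (p (t (m (p (f))))) = p(2,) = 2
  (m (p (t (m (p (f)))))) = m(2,) = 1


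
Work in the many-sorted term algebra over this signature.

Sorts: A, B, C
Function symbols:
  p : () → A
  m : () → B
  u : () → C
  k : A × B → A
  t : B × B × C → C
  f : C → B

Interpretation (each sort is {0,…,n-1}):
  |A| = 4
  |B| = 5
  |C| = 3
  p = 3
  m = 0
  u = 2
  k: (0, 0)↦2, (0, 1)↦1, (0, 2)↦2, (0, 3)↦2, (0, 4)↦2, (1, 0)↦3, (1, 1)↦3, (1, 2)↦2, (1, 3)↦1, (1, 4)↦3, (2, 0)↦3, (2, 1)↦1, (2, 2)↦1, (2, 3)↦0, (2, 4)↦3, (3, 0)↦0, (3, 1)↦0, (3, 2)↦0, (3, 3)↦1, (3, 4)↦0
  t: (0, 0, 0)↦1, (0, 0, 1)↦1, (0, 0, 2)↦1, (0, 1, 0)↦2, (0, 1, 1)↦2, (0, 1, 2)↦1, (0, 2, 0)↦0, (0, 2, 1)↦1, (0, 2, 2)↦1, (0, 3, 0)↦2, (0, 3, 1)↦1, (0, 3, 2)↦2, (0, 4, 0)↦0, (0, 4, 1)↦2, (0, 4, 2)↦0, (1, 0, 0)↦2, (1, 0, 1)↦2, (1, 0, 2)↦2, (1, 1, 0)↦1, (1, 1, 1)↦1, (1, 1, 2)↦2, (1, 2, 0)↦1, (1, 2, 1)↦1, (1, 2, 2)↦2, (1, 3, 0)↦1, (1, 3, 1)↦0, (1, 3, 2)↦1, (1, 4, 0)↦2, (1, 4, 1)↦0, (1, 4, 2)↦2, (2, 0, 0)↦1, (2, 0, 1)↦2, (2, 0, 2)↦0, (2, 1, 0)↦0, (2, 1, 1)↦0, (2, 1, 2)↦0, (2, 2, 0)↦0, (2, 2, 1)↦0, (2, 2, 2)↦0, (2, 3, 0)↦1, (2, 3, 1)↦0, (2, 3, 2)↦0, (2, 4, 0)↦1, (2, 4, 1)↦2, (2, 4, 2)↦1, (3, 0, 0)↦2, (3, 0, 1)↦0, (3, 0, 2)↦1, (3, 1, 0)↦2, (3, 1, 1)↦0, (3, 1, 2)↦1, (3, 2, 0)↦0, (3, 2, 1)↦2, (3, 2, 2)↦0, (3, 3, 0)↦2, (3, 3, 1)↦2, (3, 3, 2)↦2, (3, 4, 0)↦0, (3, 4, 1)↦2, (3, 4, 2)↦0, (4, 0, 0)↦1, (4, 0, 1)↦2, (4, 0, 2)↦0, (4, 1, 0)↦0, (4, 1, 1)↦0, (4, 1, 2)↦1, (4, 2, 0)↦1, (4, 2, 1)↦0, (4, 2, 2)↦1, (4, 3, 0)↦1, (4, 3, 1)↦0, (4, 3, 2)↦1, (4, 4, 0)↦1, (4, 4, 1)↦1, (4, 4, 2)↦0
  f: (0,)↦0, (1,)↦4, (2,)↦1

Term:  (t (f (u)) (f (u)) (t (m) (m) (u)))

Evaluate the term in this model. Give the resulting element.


  u = 2
  (f (u)) = f(2,) = 1
  u = 2
  (f (u)) = f(2,) = 1
  m = 0
  m = 0
  u = 2
  (t (m) (m) (u)) = t(0, 0, 2) = 1
  (t (f (u)) (f (u)) (t (m) (m) (u))) = t(1, 1, 1) = 1

value = 1


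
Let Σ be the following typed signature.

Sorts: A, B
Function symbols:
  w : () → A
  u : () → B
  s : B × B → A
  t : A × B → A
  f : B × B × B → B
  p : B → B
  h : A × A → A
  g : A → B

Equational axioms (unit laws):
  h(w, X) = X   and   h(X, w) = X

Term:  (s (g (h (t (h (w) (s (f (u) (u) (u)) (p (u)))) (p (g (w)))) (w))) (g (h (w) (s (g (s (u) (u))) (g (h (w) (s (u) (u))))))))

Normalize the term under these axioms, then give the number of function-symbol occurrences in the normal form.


1. (s (g (h (t (h (w) (s (f (u) (u) (u)) (p (u)))) (p (g (w)))) (w))) (g (h (w) (s (g (s (u) (u))) (g (h (w) (s (u) (u))))))))  →  (s (g (t (h (w) (s (f (u) (u) (u)) (p (u)))) (p (g (w))))) (g (h (w) (s (g (s (u) (u))) (g (h (w) (s (u) (u))))))))
2. (s (g (t (h (w) (s (f (u) (u) (u)) (p (u)))) (p (g (w))))) (g (h (w) (s (g (s (u) (u))) (g (h (w) (s (u) (u))))))))  →  (s (g (t (s (f (u) (u) (u)) (p (u))) (p (g (w))))) (g (h (w) (s (g (s (u) (u))) (g (h (w) (s (u) (u))))))))
3. (s (g (t (s (f (u) (u) (u)) (p (u))) (p (g (w))))) (g (h (w) (s (g (s (u) (u))) (g (h (w) (s (u) (u))))))))  →  (s (g (t (s (f (u) (u) (u)) (p (u))) (p (g (w))))) (g (s (g (s (u) (u))) (g (h (w) (s (u) (u)))))))
4. (s (g (t (s (f (u) (u) (u)) (p (u))) (p (g (w))))) (g (s (g (s (u) (u))) (g (h (w) (s (u) (u)))))))  →  (s (g (t (s (f (u) (u) (u)) (p (u))) (p (g (w))))) (g (s (g (s (u) (u))) (g (s (u) (u))))))
normal form: (s (g (t (s (f (u) (u) (u)) (p (u))) (p (g (w))))) (g (s (g (s (u) (u))) (g (s (u) (u))))))

size = 23


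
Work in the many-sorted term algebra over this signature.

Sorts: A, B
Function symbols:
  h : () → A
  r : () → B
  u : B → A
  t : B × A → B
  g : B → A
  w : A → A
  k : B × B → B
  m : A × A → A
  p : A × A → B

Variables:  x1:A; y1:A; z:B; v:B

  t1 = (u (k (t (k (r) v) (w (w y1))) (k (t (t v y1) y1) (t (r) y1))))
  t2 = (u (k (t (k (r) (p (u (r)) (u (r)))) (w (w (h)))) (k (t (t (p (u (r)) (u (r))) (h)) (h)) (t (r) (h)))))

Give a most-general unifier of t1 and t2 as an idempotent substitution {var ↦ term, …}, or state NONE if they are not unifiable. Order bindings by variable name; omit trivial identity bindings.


{v ↦ (p (u (r)) (u (r))), y1 ↦ (h)}


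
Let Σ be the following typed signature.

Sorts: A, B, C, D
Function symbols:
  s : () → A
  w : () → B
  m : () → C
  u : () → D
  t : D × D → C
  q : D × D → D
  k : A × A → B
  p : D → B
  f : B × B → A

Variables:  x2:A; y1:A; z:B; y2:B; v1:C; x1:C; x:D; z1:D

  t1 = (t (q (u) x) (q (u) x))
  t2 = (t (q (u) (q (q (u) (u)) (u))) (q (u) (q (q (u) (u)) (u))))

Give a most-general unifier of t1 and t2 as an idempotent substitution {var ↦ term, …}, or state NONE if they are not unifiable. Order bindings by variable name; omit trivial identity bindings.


{x ↦ (q (q (u) (u)) (u))}


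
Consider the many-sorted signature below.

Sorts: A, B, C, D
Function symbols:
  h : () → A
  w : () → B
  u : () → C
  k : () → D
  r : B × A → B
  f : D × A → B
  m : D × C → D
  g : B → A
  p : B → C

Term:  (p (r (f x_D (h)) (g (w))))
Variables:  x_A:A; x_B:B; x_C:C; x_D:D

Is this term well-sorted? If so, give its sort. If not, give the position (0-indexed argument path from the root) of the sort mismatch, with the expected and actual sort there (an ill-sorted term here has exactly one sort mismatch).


      x_D : D
      (h) : A
    (f x_D (h)) : B
      (w) : B
    (g (w)) : A
  (r (f x_D (h)) (g (w))) : B
(p (r (f x_D (h)) (g (w)))) : C

well-sorted; sort = C


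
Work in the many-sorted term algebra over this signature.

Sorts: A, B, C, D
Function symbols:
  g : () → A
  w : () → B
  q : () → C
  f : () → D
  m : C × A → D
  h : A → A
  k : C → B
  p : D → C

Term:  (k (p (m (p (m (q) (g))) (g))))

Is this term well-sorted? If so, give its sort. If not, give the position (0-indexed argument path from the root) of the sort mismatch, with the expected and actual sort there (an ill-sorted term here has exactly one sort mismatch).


          (q) : C
          (g) : A
        (m (q) (g)) : D
      (p (m (q) (g))) : C
      (g) : A
    (m (p (m (q) (g))) (g)) : D
  (p (m (p (m (q) (g))) (g))) : C
(k (p (m (p (m (q) (g))) (g)))) : B

well-sorted; sort = B


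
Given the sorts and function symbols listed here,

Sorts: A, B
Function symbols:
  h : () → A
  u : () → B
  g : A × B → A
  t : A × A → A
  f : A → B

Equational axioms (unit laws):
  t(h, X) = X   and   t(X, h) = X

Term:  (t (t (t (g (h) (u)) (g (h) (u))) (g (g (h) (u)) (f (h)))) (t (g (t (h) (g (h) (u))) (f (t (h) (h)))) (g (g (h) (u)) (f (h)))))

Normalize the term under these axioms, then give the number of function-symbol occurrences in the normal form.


size = 28

1. (t (t (t (g (h) (u)) (g (h) (u))) (g (g (h) (u)) (f (h)))) (t (g (t (h) (g (h) (u))) (f (t (h) (h)))) (g (g (h) (u)) (f (h)))))  →  (t (t (t (g (h) (u)) (g (h) (u))) (g (g (h) (u)) (f (h)))) (t (g (g (h) (u)) (f (t (h) (h)))) (g (g (h) (u)) (f (h)))))
2. (t (t (t (g (h) (u)) (g (h) (u))) (g (g (h) (u)) (f (h)))) (t (g (g (h) (u)) (f (t (h) (h)))) (g (g (h) (u)) (f (h)))))  →  (t (t (t (g (h) (u)) (g (h) (u))) (g (g (h) (u)) (f (h)))) (t (g (g (h) (u)) (f (h))) (g (g (h) (u)) (f (h)))))
normal form: (t (t (t (g (h) (u)) (g (h) (u))) (g (g (h) (u)) (f (h)))) (t (g (g (h) (u)) (f (h))) (g (g (h) (u)) (f (h)))))


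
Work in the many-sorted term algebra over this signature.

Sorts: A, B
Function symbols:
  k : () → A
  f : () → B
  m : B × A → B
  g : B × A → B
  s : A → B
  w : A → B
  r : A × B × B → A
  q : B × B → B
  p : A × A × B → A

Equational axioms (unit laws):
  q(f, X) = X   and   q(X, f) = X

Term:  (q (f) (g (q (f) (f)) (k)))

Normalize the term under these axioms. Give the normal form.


1. (q (f) (g (q (f) (f)) (k)))  →  (g (q (f) (f)) (k))
2. (g (q (f) (f)) (k))  →  (g (f) (k))

normal form = (g (f) (k))
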